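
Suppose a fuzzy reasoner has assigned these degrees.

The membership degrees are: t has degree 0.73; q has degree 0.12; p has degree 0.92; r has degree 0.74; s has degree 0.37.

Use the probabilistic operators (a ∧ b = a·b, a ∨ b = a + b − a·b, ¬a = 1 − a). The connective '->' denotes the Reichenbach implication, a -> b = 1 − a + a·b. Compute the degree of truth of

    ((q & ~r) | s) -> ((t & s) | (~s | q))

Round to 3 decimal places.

0.907

~r = 1 − 0.7400 = 0.2600
q & ~r = a·b on (0.1200, 0.2600) = 0.0312
(q & ~r) | s = a + b − a·b on (0.0312, 0.3700) = 0.3897
t & s = a·b on (0.7300, 0.3700) = 0.2701
~s = 1 − 0.3700 = 0.6300
~s | q = a + b − a·b on (0.6300, 0.1200) = 0.6744
(t & s) | (~s | q) = a + b − a·b on (0.2701, 0.6744) = 0.7623
((q & ~r) | s) -> ((t & s) | (~s | q))  [Reichenbach: 1 − a + a·b] with a=0.3897, b=0.7623 → 0.9074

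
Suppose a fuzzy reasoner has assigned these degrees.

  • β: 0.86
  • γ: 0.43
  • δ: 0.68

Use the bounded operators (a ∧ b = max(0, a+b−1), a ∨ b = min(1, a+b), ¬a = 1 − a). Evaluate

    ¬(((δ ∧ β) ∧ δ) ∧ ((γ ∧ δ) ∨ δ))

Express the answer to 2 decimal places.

δ ∧ β = max(0, a+b−1) on (0.68, 0.86) = 0.54
(δ ∧ β) ∧ δ = max(0, a+b−1) on (0.54, 0.68) = 0.22
γ ∧ δ = max(0, a+b−1) on (0.43, 0.68) = 0.11
(γ ∧ δ) ∨ δ = min(1, a+b) on (0.11, 0.68) = 0.79
((δ ∧ β) ∧ δ) ∧ ((γ ∧ δ) ∨ δ) = max(0, a+b−1) on (0.22, 0.79) = 0.01
¬(((δ ∧ β) ∧ δ) ∧ ((γ ∧ δ) ∨ δ)) = 1 − 0.01 = 0.99

0.99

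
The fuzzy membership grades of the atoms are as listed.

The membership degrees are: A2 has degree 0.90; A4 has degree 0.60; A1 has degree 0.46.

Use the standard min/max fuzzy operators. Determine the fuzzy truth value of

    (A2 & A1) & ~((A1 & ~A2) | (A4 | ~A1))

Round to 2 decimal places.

0.40

A2 & A1 = min(a, b) on (0.90, 0.46) = 0.46
~A2 = 1 − 0.90 = 0.10
A1 & ~A2 = min(a, b) on (0.46, 0.10) = 0.10
~A1 = 1 − 0.46 = 0.54
A4 | ~A1 = max(a, b) on (0.60, 0.54) = 0.60
(A1 & ~A2) | (A4 | ~A1) = max(a, b) on (0.10, 0.60) = 0.60
~((A1 & ~A2) | (A4 | ~A1)) = 1 − 0.60 = 0.40
(A2 & A1) & ~((A1 & ~A2) | (A4 | ~A1)) = min(a, b) on (0.46, 0.40) = 0.40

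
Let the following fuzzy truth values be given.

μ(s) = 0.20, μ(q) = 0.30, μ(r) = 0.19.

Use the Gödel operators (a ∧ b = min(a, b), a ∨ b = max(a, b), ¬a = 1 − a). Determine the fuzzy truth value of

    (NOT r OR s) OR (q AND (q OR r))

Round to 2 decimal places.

0.81

NOT r = 1 − 0.19 = 0.81
NOT r OR s = max(a, b) on (0.81, 0.20) = 0.81
q OR r = max(a, b) on (0.30, 0.19) = 0.30
q AND (q OR r) = min(a, b) on (0.30, 0.30) = 0.30
(NOT r OR s) OR (q AND (q OR r)) = max(a, b) on (0.81, 0.30) = 0.81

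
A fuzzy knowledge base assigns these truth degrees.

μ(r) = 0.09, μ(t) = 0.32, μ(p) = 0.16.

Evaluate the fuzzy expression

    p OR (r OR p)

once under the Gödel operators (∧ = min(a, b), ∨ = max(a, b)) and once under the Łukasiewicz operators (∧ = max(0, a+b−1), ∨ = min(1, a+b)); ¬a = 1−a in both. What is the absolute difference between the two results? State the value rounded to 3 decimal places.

Under Gödel:
  r OR p = max(a, b) on (0.09, 0.16) = 0.16
  p OR (r OR p) = max(a, b) on (0.16, 0.16) = 0.16
  → value = 0.1600
Under Łukasiewicz:
  r OR p = min(1, a+b) on (0.09, 0.16) = 0.25
  p OR (r OR p) = min(1, a+b) on (0.16, 0.25) = 0.41
  → value = 0.4100
|0.1600 − 0.4100| = 0.250

0.250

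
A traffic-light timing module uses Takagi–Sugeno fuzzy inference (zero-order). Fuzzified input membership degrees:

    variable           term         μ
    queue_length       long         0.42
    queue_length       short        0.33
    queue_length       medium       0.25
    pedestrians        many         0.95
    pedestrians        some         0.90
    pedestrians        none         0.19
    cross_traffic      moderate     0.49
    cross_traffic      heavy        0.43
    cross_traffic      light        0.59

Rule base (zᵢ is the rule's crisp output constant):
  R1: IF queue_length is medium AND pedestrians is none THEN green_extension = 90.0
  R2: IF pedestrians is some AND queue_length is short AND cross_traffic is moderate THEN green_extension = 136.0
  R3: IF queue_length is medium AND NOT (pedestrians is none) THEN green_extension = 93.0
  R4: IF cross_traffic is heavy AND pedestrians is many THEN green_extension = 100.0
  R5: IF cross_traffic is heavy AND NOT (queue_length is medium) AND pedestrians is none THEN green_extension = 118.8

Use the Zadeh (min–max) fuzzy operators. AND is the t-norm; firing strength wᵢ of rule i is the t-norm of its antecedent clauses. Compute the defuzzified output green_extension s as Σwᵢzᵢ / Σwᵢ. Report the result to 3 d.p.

R1 (z=90.0): medium=0.25, none=0.19; AND[min(a, b)] → w = 0.19
R2 (z=136.0): some=0.90, short=0.33, moderate=0.49; AND[min(a, b)] → w = 0.33
R3 (z=93.0): medium=0.25, ¬none=1−0.19=0.81; AND[min(a, b)] → w = 0.25
R4 (z=100.0): heavy=0.43, many=0.95; AND[min(a, b)] → w = 0.43
R5 (z=118.8): heavy=0.43, ¬medium=1−0.25=0.75, none=0.19; AND[min(a, b)] → w = 0.19
Weighted average = (0.19·90.0 + 0.33·136.0 + 0.25·93.0 + 0.43·100.0 + 0.19·118.8) / (0.19 + 0.33 + 0.25 + 0.43 + 0.19)
  = 150.8020 / 1.3900 = 108.491

108.491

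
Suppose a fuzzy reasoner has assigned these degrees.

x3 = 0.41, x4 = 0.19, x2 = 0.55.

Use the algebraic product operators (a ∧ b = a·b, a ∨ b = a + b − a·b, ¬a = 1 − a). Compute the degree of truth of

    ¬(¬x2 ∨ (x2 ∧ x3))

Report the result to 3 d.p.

0.426

¬x2 = 1 − 0.5500 = 0.4500
x2 ∧ x3 = a·b on (0.5500, 0.4100) = 0.2255
¬x2 ∨ (x2 ∧ x3) = a + b − a·b on (0.4500, 0.2255) = 0.5740
¬(¬x2 ∨ (x2 ∧ x3)) = 1 − 0.5740 = 0.4260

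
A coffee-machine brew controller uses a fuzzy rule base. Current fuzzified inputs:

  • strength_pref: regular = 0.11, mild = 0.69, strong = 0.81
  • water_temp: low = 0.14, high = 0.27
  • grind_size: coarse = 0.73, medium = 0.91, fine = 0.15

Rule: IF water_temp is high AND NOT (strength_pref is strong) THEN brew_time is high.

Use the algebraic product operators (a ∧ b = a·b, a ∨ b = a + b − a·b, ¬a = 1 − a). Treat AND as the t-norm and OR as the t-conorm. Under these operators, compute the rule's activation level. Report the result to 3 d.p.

0.051

firing strength: high=0.27, ¬strong=1−0.81=0.19; AND[a·b] → w = 0.0513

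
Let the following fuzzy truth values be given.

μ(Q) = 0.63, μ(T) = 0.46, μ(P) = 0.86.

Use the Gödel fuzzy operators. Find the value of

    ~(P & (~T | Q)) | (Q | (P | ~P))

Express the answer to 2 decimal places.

~T = 1 − 0.46 = 0.54
~T | Q = max(a, b) on (0.54, 0.63) = 0.63
P & (~T | Q) = min(a, b) on (0.86, 0.63) = 0.63
~(P & (~T | Q)) = 1 − 0.63 = 0.37
~P = 1 − 0.86 = 0.14
P | ~P = max(a, b) on (0.86, 0.14) = 0.86
Q | (P | ~P) = max(a, b) on (0.63, 0.86) = 0.86
~(P & (~T | Q)) | (Q | (P | ~P)) = max(a, b) on (0.37, 0.86) = 0.86

0.86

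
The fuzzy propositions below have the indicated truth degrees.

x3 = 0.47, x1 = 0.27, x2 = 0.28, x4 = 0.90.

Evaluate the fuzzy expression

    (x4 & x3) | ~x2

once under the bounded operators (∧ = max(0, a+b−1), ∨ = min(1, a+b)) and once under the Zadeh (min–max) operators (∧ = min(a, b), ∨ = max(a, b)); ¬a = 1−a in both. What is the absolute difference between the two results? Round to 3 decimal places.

Under bounded:
  x4 & x3 = max(0, a+b−1) on (0.90, 0.47) = 0.37
  ~x2 = 1 − 0.28 = 0.72
  (x4 & x3) | ~x2 = min(1, a+b) on (0.37, 0.72) = 1.00
  → value = 1.0000
Under Zadeh (min–max):
  x4 & x3 = min(a, b) on (0.90, 0.47) = 0.47
  ~x2 = 1 − 0.28 = 0.72
  (x4 & x3) | ~x2 = max(a, b) on (0.47, 0.72) = 0.72
  → value = 0.7200
|1.0000 − 0.7200| = 0.280

0.280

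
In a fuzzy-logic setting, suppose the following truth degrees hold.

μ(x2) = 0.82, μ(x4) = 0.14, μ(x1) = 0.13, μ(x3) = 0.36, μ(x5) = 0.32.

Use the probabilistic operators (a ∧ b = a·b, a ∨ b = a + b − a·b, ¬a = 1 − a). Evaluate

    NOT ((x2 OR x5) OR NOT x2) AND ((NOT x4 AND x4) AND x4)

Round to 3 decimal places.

0.002

x2 OR x5 = a + b − a·b on (0.8200, 0.3200) = 0.8776
NOT x2 = 1 − 0.8200 = 0.1800
(x2 OR x5) OR NOT x2 = a + b − a·b on (0.8776, 0.1800) = 0.8996
NOT ((x2 OR x5) OR NOT x2) = 1 − 0.8996 = 0.1004
NOT x4 = 1 − 0.1400 = 0.8600
NOT x4 AND x4 = a·b on (0.8600, 0.1400) = 0.1204
(NOT x4 AND x4) AND x4 = a·b on (0.1204, 0.1400) = 0.0169
NOT ((x2 OR x5) OR NOT x2) AND ((NOT x4 AND x4) AND x4) = a·b on (0.1004, 0.0169) = 0.0017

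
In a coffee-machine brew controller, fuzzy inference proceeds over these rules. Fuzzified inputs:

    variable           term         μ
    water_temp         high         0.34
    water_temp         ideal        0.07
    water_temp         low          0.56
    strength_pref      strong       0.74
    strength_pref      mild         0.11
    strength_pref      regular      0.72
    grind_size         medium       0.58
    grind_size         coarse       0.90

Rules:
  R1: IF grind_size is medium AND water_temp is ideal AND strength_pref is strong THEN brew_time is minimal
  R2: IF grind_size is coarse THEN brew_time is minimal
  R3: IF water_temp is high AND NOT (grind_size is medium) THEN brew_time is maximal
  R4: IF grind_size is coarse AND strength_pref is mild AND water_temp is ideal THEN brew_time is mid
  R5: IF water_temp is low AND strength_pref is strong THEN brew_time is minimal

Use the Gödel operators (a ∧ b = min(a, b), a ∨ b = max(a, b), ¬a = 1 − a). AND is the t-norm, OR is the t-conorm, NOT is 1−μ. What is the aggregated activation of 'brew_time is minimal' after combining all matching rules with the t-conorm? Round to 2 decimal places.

0.90

R1: medium=0.58, ideal=0.07, strong=0.74; AND[min(a, b)] → w = 0.07
R2: coarse=0.90 → w = 0.90
R3: high=0.34, ¬medium=1−0.58=0.42; AND[min(a, b)] → w = 0.34
R4: coarse=0.90, mild=0.11, ideal=0.07; AND[min(a, b)] → w = 0.07
R5: low=0.56, strong=0.74; AND[min(a, b)] → w = 0.56
Rules with consequent 'minimal': {R1, R2, R5} → strengths 0.07, 0.90, 0.56
Aggregate via t-conorm [max(a, b)]: 0.90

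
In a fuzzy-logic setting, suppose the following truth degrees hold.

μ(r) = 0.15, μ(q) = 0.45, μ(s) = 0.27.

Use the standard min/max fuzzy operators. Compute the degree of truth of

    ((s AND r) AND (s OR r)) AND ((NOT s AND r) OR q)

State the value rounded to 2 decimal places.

0.15

s AND r = min(a, b) on (0.27, 0.15) = 0.15
s OR r = max(a, b) on (0.27, 0.15) = 0.27
(s AND r) AND (s OR r) = min(a, b) on (0.15, 0.27) = 0.15
NOT s = 1 − 0.27 = 0.73
NOT s AND r = min(a, b) on (0.73, 0.15) = 0.15
(NOT s AND r) OR q = max(a, b) on (0.15, 0.45) = 0.45
((s AND r) AND (s OR r)) AND ((NOT s AND r) OR q) = min(a, b) on (0.15, 0.45) = 0.15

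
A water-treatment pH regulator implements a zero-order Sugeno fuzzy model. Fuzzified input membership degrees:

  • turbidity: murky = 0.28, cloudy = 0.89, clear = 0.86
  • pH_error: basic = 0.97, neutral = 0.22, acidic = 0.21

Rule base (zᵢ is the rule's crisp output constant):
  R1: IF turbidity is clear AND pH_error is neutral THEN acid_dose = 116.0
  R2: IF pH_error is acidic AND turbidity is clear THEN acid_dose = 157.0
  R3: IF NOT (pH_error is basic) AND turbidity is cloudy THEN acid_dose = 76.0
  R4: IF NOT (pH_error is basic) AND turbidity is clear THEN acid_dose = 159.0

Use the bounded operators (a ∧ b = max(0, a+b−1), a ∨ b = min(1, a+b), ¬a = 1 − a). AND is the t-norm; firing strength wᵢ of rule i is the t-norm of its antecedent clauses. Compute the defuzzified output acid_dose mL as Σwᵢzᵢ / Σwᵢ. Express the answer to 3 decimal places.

R1 (z=116.0): clear=0.86, neutral=0.22; AND[max(0, a+b−1)] → w = 0.08
R2 (z=157.0): acidic=0.21, clear=0.86; AND[max(0, a+b−1)] → w = 0.07
R3 (z=76.0): ¬basic=1−0.97=0.03, cloudy=0.89; AND[max(0, a+b−1)] → w = 0.00
R4 (z=159.0): ¬basic=1−0.97=0.03, clear=0.86; AND[max(0, a+b−1)] → w = 0.00
Weighted average = (0.08·116.0 + 0.07·157.0 + 0.00·76.0 + 0.00·159.0) / (0.08 + 0.07 + 0.00 + 0.00)
  = 20.2700 / 0.1500 = 135.133

135.133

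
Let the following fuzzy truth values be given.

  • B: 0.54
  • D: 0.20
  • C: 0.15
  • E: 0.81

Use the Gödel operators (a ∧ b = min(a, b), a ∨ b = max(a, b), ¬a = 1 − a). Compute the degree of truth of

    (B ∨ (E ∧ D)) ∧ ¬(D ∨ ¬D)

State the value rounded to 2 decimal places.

0.20

E ∧ D = min(a, b) on (0.81, 0.20) = 0.20
B ∨ (E ∧ D) = max(a, b) on (0.54, 0.20) = 0.54
¬D = 1 − 0.20 = 0.80
D ∨ ¬D = max(a, b) on (0.20, 0.80) = 0.80
¬(D ∨ ¬D) = 1 − 0.80 = 0.20
(B ∨ (E ∧ D)) ∧ ¬(D ∨ ¬D) = min(a, b) on (0.54, 0.20) = 0.20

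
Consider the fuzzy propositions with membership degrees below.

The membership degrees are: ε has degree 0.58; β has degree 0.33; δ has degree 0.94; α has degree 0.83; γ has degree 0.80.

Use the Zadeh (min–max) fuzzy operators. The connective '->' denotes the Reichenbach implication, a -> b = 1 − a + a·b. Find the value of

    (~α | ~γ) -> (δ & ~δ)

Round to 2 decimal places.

~α = 1 − 0.83 = 0.17
~γ = 1 − 0.80 = 0.20
~α | ~γ = max(a, b) on (0.17, 0.20) = 0.20
~δ = 1 − 0.94 = 0.06
δ & ~δ = min(a, b) on (0.94, 0.06) = 0.06
(~α | ~γ) -> (δ & ~δ)  [Reichenbach: 1 − a + a·b] with a=0.20, b=0.06 → 0.81

0.81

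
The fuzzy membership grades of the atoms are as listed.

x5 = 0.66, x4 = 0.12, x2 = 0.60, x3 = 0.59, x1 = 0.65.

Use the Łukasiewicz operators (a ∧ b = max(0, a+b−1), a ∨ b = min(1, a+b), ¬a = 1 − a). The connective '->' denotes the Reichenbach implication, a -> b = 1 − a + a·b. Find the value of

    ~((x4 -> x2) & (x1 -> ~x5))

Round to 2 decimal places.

x4 -> x2  [Reichenbach: 1 − a + a·b] with a=0.12, b=0.60 → 0.95
~x5 = 1 − 0.66 = 0.34
x1 -> ~x5  [Reichenbach: 1 − a + a·b] with a=0.65, b=0.34 → 0.57
(x4 -> x2) & (x1 -> ~x5) = max(0, a+b−1) on (0.95, 0.57) = 0.52
~((x4 -> x2) & (x1 -> ~x5)) = 1 − 0.52 = 0.48

0.48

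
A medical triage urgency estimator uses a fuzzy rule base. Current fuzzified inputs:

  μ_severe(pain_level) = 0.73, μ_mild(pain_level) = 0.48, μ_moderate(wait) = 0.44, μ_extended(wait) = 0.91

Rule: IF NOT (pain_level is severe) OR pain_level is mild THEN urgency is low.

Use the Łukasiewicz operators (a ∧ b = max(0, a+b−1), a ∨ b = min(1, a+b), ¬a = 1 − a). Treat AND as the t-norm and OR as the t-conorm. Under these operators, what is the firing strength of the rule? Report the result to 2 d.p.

firing strength: ¬severe=1−0.73=0.27, mild=0.48; OR[min(1, a+b)] → w = 0.75

0.75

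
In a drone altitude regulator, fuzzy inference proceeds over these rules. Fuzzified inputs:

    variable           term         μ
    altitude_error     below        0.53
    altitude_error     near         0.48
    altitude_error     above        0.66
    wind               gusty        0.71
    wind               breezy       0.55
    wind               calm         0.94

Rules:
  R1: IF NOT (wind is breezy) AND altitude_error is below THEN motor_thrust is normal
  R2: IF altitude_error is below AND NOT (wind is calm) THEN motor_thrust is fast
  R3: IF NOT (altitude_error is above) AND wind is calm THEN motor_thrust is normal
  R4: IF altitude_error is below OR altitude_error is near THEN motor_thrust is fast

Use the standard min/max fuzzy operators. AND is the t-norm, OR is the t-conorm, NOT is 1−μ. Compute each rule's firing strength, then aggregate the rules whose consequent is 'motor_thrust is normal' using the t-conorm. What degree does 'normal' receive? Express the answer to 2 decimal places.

R1: ¬breezy=1−0.55=0.45, below=0.53; AND[min(a, b)] → w = 0.45
R2: below=0.53, ¬calm=1−0.94=0.06; AND[min(a, b)] → w = 0.06
R3: ¬above=1−0.66=0.34, calm=0.94; AND[min(a, b)] → w = 0.34
R4: below=0.53, near=0.48; OR[max(a, b)] → w = 0.53
Rules with consequent 'normal': {R1, R3} → strengths 0.45, 0.34
Aggregate via t-conorm [max(a, b)]: 0.45

0.45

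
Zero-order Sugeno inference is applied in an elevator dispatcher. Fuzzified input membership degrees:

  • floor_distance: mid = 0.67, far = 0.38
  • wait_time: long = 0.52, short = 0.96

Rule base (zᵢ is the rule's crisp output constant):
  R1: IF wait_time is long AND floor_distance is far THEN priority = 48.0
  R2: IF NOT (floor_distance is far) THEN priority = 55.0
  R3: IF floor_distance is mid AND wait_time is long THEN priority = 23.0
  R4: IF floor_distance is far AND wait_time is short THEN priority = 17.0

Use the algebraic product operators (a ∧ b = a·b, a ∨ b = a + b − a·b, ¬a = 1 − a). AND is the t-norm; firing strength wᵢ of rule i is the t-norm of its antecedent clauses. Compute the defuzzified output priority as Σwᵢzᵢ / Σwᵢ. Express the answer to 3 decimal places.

37.758

R1 (z=48.0): long=0.52, far=0.38; AND[a·b] → w = 0.1976
R2 (z=55.0): ¬far=1−0.38=0.62 → w = 0.6200
R3 (z=23.0): mid=0.67, long=0.52; AND[a·b] → w = 0.3484
R4 (z=17.0): far=0.38, short=0.96; AND[a·b] → w = 0.3648
Weighted average = (0.1976·48.0 + 0.6200·55.0 + 0.3484·23.0 + 0.3648·17.0) / (0.1976 + 0.6200 + 0.3484 + 0.3648)
  = 57.7996 / 1.5308 = 37.758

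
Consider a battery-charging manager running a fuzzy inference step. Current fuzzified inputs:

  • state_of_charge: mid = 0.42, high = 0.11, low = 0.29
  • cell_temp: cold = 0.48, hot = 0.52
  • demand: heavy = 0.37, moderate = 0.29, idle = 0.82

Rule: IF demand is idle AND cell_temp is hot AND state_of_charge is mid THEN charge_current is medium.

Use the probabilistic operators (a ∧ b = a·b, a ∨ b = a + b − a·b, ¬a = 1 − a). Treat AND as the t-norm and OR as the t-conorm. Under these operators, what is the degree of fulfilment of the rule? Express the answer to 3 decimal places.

firing strength: idle=0.82, hot=0.52, mid=0.42; AND[a·b] → w = 0.1791

0.179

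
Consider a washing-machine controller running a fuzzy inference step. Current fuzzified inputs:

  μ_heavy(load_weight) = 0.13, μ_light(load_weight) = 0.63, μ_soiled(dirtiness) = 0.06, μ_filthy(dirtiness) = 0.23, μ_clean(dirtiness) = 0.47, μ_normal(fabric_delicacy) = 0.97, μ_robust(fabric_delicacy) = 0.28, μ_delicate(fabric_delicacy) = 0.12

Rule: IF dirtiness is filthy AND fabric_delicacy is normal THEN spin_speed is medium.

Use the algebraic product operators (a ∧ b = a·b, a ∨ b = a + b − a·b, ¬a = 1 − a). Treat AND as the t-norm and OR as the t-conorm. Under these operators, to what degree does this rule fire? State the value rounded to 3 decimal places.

0.223

firing strength: filthy=0.23, normal=0.97; AND[a·b] → w = 0.2231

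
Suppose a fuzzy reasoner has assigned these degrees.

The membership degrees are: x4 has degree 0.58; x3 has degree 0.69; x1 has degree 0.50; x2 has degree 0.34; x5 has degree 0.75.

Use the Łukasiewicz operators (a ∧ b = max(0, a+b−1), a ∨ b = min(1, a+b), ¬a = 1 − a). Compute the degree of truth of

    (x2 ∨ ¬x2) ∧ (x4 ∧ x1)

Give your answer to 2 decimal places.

¬x2 = 1 − 0.34 = 0.66
x2 ∨ ¬x2 = min(1, a+b) on (0.34, 0.66) = 1.00
x4 ∧ x1 = max(0, a+b−1) on (0.58, 0.50) = 0.08
(x2 ∨ ¬x2) ∧ (x4 ∧ x1) = max(0, a+b−1) on (1.00, 0.08) = 0.08

0.08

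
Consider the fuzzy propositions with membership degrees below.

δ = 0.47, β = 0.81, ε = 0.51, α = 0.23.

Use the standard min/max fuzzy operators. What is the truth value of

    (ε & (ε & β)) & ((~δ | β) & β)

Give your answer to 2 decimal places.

ε & β = min(a, b) on (0.51, 0.81) = 0.51
ε & (ε & β) = min(a, b) on (0.51, 0.51) = 0.51
~δ = 1 − 0.47 = 0.53
~δ | β = max(a, b) on (0.53, 0.81) = 0.81
(~δ | β) & β = min(a, b) on (0.81, 0.81) = 0.81
(ε & (ε & β)) & ((~δ | β) & β) = min(a, b) on (0.51, 0.81) = 0.51

0.51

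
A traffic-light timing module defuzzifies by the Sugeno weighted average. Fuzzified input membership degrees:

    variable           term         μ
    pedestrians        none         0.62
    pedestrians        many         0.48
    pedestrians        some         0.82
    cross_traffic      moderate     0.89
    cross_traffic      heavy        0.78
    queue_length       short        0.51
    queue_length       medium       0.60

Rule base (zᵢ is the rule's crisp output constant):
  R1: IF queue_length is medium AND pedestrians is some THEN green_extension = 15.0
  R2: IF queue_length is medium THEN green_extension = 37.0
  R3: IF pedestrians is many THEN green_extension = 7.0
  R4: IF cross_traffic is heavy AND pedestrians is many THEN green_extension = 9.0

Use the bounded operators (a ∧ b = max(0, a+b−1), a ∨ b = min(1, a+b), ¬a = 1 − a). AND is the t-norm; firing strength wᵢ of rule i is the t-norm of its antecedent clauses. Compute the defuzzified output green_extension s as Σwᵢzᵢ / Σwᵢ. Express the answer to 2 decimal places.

19.43

R1 (z=15.0): medium=0.60, some=0.82; AND[max(0, a+b−1)] → w = 0.42
R2 (z=37.0): medium=0.60 → w = 0.60
R3 (z=7.0): many=0.48 → w = 0.48
R4 (z=9.0): heavy=0.78, many=0.48; AND[max(0, a+b−1)] → w = 0.26
Weighted average = (0.42·15.0 + 0.60·37.0 + 0.48·7.0 + 0.26·9.0) / (0.42 + 0.60 + 0.48 + 0.26)
  = 34.2000 / 1.7600 = 19.43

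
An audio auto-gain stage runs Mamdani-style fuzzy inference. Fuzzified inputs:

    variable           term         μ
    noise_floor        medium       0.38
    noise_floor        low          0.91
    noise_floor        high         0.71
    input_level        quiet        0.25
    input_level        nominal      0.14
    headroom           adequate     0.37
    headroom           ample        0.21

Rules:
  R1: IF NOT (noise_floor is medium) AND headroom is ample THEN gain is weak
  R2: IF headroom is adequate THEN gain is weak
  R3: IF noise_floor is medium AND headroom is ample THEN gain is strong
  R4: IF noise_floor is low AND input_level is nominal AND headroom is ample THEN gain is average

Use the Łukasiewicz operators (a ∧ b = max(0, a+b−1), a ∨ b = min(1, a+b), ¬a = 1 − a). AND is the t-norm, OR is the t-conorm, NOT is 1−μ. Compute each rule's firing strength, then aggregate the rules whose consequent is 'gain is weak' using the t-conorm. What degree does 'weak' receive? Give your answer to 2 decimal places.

R1: ¬medium=1−0.38=0.62, ample=0.21; AND[max(0, a+b−1)] → w = 0.00
R2: adequate=0.37 → w = 0.37
R3: medium=0.38, ample=0.21; AND[max(0, a+b−1)] → w = 0.00
R4: low=0.91, nominal=0.14, ample=0.21; AND[max(0, a+b−1)] → w = 0.00
Rules with consequent 'weak': {R1, R2} → strengths 0.00, 0.37
Aggregate via t-conorm [min(1, a+b)]: 0.37

0.37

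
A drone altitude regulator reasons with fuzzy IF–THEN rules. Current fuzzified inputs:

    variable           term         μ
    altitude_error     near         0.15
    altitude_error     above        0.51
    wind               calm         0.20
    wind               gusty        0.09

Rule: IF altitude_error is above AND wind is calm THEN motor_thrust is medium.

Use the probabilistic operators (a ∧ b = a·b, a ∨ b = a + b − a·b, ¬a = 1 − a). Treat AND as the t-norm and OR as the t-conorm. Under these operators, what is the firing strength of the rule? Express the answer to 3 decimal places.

firing strength: above=0.51, calm=0.20; AND[a·b] → w = 0.1020

0.102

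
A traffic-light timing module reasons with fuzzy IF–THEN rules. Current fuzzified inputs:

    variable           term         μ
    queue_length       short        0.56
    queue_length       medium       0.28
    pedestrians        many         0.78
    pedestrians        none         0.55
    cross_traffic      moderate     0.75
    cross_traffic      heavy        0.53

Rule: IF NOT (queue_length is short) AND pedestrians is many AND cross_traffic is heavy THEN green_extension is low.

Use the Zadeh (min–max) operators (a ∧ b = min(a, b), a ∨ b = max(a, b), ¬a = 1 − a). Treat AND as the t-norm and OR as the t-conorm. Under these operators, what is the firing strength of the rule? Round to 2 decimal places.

0.44

firing strength: ¬short=1−0.56=0.44, many=0.78, heavy=0.53; AND[min(a, b)] → w = 0.44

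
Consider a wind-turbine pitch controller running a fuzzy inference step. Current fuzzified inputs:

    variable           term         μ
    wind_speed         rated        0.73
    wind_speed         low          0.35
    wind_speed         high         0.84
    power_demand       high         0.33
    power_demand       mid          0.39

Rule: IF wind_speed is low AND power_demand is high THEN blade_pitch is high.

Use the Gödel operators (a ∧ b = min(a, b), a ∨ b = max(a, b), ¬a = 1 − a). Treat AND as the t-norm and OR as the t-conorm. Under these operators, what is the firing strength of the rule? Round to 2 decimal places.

firing strength: low=0.35, high=0.33; AND[min(a, b)] → w = 0.33

0.33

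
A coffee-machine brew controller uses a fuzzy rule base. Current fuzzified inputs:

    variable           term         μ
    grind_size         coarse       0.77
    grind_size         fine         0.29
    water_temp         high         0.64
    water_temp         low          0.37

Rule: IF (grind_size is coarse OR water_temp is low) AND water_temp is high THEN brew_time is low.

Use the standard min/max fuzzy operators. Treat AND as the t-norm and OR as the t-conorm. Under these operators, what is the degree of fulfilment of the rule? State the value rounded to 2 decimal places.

0.64

firing strength: (coarse=0.77 OR low=0.37) = 0.77; AND[min(a, b)] with high=0.64 → w = 0.64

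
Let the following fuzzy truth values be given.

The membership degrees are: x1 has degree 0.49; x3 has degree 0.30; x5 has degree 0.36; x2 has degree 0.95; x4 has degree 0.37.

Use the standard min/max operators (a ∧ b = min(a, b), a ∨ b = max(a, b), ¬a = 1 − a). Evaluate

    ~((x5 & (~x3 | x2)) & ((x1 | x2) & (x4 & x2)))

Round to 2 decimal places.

~x3 = 1 − 0.30 = 0.70
~x3 | x2 = max(a, b) on (0.70, 0.95) = 0.95
x5 & (~x3 | x2) = min(a, b) on (0.36, 0.95) = 0.36
x1 | x2 = max(a, b) on (0.49, 0.95) = 0.95
x4 & x2 = min(a, b) on (0.37, 0.95) = 0.37
(x1 | x2) & (x4 & x2) = min(a, b) on (0.95, 0.37) = 0.37
(x5 & (~x3 | x2)) & ((x1 | x2) & (x4 & x2)) = min(a, b) on (0.36, 0.37) = 0.36
~((x5 & (~x3 | x2)) & ((x1 | x2) & (x4 & x2))) = 1 − 0.36 = 0.64

0.64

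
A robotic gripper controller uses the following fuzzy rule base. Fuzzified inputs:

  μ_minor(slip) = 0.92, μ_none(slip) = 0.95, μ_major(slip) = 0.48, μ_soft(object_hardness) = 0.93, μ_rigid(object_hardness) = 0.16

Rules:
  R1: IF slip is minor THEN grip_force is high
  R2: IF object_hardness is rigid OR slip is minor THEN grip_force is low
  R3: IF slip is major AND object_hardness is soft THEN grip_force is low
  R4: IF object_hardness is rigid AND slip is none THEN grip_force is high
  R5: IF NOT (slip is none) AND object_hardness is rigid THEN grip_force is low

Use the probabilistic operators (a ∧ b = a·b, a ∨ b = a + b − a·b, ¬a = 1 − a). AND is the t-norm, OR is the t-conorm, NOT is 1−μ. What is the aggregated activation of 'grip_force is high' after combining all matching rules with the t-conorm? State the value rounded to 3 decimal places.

0.932

R1: minor=0.92 → w = 0.9200
R2: rigid=0.16, minor=0.92; OR[a + b − a·b] → w = 0.9328
R3: major=0.48, soft=0.93; AND[a·b] → w = 0.4464
R4: rigid=0.16, none=0.95; AND[a·b] → w = 0.1520
R5: ¬none=1−0.95=0.05, rigid=0.16; AND[a·b] → w = 0.0080
Rules with consequent 'high': {R1, R4} → strengths 0.9200, 0.1520
Aggregate via t-conorm [a + b − a·b]: 0.9322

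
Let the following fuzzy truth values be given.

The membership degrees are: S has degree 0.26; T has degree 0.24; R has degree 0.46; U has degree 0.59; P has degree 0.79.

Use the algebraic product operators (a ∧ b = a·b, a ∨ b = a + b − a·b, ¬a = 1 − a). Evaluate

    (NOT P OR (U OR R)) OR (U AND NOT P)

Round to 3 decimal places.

0.847

NOT P = 1 − 0.7900 = 0.2100
U OR R = a + b − a·b on (0.5900, 0.4600) = 0.7786
NOT P OR (U OR R) = a + b − a·b on (0.2100, 0.7786) = 0.8251
NOT P = 1 − 0.7900 = 0.2100
U AND NOT P = a·b on (0.5900, 0.2100) = 0.1239
(NOT P OR (U OR R)) OR (U AND NOT P) = a + b − a·b on (0.8251, 0.1239) = 0.8468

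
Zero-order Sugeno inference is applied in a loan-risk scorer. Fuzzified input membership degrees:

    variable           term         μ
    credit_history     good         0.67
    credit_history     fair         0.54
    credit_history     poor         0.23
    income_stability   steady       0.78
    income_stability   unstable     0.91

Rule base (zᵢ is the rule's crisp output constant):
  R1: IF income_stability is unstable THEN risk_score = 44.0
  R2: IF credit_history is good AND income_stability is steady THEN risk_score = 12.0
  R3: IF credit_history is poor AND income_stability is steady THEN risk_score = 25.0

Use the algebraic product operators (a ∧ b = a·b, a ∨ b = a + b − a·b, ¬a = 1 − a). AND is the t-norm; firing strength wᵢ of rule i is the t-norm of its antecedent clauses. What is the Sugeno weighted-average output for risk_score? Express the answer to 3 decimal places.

R1 (z=44.0): unstable=0.91 → w = 0.9100
R2 (z=12.0): good=0.67, steady=0.78; AND[a·b] → w = 0.5226
R3 (z=25.0): poor=0.23, steady=0.78; AND[a·b] → w = 0.1794
Weighted average = (0.9100·44.0 + 0.5226·12.0 + 0.1794·25.0) / (0.9100 + 0.5226 + 0.1794)
  = 50.7962 / 1.6120 = 31.511

31.511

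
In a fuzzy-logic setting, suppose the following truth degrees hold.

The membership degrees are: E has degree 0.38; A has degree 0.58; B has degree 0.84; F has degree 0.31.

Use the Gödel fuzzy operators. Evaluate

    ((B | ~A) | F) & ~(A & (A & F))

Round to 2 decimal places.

0.69

~A = 1 − 0.58 = 0.42
B | ~A = max(a, b) on (0.84, 0.42) = 0.84
(B | ~A) | F = max(a, b) on (0.84, 0.31) = 0.84
A & F = min(a, b) on (0.58, 0.31) = 0.31
A & (A & F) = min(a, b) on (0.58, 0.31) = 0.31
~(A & (A & F)) = 1 − 0.31 = 0.69
((B | ~A) | F) & ~(A & (A & F)) = min(a, b) on (0.84, 0.69) = 0.69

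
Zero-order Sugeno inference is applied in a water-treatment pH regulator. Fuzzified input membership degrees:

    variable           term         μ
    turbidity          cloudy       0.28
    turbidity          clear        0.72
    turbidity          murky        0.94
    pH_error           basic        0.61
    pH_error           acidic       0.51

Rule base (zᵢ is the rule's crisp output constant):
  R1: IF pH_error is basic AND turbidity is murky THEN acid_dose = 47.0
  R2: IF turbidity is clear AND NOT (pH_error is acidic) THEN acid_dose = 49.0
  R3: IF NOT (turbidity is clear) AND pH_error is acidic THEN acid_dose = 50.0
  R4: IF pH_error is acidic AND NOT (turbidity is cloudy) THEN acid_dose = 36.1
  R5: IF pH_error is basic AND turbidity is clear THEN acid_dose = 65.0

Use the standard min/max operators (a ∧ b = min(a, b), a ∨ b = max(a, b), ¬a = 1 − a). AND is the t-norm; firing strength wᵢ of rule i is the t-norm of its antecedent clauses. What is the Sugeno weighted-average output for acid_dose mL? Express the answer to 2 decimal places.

49.90

R1 (z=47.0): basic=0.61, murky=0.94; AND[min(a, b)] → w = 0.61
R2 (z=49.0): clear=0.72, ¬acidic=1−0.51=0.49; AND[min(a, b)] → w = 0.49
R3 (z=50.0): ¬clear=1−0.72=0.28, acidic=0.51; AND[min(a, b)] → w = 0.28
R4 (z=36.1): acidic=0.51, ¬cloudy=1−0.28=0.72; AND[min(a, b)] → w = 0.51
R5 (z=65.0): basic=0.61, clear=0.72; AND[min(a, b)] → w = 0.61
Weighted average = (0.61·47.0 + 0.49·49.0 + 0.28·50.0 + 0.51·36.1 + 0.61·65.0) / (0.61 + 0.49 + 0.28 + 0.51 + 0.61)
  = 124.7410 / 2.5000 = 49.90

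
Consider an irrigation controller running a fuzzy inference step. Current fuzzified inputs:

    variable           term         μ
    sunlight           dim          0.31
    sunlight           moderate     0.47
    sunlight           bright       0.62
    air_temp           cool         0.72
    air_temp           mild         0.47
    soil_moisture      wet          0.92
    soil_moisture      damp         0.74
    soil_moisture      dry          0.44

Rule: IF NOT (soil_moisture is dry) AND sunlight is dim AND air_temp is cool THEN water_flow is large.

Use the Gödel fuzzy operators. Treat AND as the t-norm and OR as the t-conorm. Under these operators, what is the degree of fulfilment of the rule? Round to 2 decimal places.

firing strength: ¬dry=1−0.44=0.56, dim=0.31, cool=0.72; AND[min(a, b)] → w = 0.31

0.31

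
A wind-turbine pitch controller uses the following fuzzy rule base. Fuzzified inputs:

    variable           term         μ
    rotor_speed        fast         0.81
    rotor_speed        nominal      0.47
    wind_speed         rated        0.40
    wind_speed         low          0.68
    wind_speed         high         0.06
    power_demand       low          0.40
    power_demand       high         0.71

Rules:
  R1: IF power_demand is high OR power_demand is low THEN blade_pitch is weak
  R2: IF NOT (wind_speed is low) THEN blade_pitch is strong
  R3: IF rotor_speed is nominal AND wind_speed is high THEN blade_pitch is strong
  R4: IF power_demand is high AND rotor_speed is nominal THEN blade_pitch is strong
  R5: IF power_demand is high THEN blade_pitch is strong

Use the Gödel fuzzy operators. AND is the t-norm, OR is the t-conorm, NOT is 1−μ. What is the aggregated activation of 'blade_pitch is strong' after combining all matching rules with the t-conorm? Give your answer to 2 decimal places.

R1: high=0.71, low=0.40; OR[max(a, b)] → w = 0.71
R2: ¬low=1−0.68=0.32 → w = 0.32
R3: nominal=0.47, high=0.06; AND[min(a, b)] → w = 0.06
R4: high=0.71, nominal=0.47; AND[min(a, b)] → w = 0.47
R5: high=0.71 → w = 0.71
Rules with consequent 'strong': {R2, R3, R4, R5} → strengths 0.32, 0.06, 0.47, 0.71
Aggregate via t-conorm [max(a, b)]: 0.71

0.71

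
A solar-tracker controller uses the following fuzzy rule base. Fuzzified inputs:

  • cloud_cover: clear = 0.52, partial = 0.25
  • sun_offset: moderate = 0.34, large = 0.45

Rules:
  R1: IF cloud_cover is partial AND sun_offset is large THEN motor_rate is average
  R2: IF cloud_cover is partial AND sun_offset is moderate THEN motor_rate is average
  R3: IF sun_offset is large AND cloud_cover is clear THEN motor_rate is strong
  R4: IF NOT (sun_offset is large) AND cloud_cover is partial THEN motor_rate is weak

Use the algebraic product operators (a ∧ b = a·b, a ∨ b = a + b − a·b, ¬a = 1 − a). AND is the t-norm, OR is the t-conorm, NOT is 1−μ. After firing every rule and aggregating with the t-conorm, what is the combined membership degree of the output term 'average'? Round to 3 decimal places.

R1: partial=0.25, large=0.45; AND[a·b] → w = 0.1125
R2: partial=0.25, moderate=0.34; AND[a·b] → w = 0.0850
R3: large=0.45, clear=0.52; AND[a·b] → w = 0.2340
R4: ¬large=1−0.45=0.55, partial=0.25; AND[a·b] → w = 0.1375
Rules with consequent 'average': {R1, R2} → strengths 0.1125, 0.0850
Aggregate via t-conorm [a + b − a·b]: 0.1879

0.188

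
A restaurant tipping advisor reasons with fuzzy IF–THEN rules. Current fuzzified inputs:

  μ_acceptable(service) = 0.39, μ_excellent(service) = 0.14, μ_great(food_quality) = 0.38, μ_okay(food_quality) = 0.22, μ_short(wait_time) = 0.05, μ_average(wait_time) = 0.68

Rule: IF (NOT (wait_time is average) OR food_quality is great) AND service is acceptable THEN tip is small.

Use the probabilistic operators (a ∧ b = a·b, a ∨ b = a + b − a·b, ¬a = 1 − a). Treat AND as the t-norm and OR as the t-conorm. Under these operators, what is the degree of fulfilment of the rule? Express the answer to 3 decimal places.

0.226

firing strength: (¬average=1−0.68=0.32 OR great=0.38) = 0.5784; AND[a·b] with acceptable=0.39 → w = 0.2256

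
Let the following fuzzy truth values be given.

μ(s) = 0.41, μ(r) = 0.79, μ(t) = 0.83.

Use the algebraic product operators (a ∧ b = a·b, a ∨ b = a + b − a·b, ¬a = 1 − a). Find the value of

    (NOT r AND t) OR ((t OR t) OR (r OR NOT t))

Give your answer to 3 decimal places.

0.996

NOT r = 1 − 0.7900 = 0.2100
NOT r AND t = a·b on (0.2100, 0.8300) = 0.1743
t OR t = a + b − a·b on (0.8300, 0.8300) = 0.9711
NOT t = 1 − 0.8300 = 0.1700
r OR NOT t = a + b − a·b on (0.7900, 0.1700) = 0.8257
(t OR t) OR (r OR NOT t) = a + b − a·b on (0.9711, 0.8257) = 0.9950
(NOT r AND t) OR ((t OR t) OR (r OR NOT t)) = a + b − a·b on (0.1743, 0.9950) = 0.9958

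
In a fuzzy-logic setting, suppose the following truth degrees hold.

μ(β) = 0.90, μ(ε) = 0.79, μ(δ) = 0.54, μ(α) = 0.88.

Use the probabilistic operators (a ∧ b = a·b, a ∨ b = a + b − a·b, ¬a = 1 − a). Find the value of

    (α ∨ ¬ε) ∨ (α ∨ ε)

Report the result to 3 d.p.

0.998

¬ε = 1 − 0.7900 = 0.2100
α ∨ ¬ε = a + b − a·b on (0.8800, 0.2100) = 0.9052
α ∨ ε = a + b − a·b on (0.8800, 0.7900) = 0.9748
(α ∨ ¬ε) ∨ (α ∨ ε) = a + b − a·b on (0.9052, 0.9748) = 0.9976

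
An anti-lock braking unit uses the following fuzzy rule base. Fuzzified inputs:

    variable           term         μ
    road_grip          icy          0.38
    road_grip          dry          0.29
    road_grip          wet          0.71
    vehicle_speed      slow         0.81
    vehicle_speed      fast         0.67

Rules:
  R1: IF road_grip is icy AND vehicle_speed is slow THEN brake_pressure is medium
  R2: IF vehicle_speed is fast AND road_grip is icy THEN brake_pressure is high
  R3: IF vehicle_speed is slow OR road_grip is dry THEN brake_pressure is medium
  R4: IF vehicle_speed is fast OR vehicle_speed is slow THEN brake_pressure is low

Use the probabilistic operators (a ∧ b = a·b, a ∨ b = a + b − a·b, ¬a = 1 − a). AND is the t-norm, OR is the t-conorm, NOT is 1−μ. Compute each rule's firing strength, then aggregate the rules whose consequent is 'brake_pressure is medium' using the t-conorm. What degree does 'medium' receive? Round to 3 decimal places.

R1: icy=0.38, slow=0.81; AND[a·b] → w = 0.3078
R2: fast=0.67, icy=0.38; AND[a·b] → w = 0.2546
R3: slow=0.81, dry=0.29; OR[a + b − a·b] → w = 0.8651
R4: fast=0.67, slow=0.81; OR[a + b − a·b] → w = 0.9373
Rules with consequent 'medium': {R1, R3} → strengths 0.3078, 0.8651
Aggregate via t-conorm [a + b − a·b]: 0.9066

0.907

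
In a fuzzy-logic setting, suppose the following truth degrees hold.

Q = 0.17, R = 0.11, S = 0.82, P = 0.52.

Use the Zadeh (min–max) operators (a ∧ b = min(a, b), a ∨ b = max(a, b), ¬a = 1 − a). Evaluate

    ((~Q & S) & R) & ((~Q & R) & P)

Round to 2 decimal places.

0.11

~Q = 1 − 0.17 = 0.83
~Q & S = min(a, b) on (0.83, 0.82) = 0.82
(~Q & S) & R = min(a, b) on (0.82, 0.11) = 0.11
~Q = 1 − 0.17 = 0.83
~Q & R = min(a, b) on (0.83, 0.11) = 0.11
(~Q & R) & P = min(a, b) on (0.11, 0.52) = 0.11
((~Q & S) & R) & ((~Q & R) & P) = min(a, b) on (0.11, 0.11) = 0.11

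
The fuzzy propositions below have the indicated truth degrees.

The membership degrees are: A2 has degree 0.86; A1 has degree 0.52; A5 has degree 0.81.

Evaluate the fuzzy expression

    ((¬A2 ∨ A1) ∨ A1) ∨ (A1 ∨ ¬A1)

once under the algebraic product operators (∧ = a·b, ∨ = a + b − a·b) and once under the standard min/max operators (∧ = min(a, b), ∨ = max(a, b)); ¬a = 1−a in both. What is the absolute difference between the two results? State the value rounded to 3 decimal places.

Under algebraic product:
  ¬A2 = 1 − 0.8600 = 0.1400
  ¬A2 ∨ A1 = a + b − a·b on (0.1400, 0.5200) = 0.5872
  (¬A2 ∨ A1) ∨ A1 = a + b − a·b on (0.5872, 0.5200) = 0.8019
  ¬A1 = 1 − 0.5200 = 0.4800
  A1 ∨ ¬A1 = a + b − a·b on (0.5200, 0.4800) = 0.7504
  ((¬A2 ∨ A1) ∨ A1) ∨ (A1 ∨ ¬A1) = a + b − a·b on (0.8019, 0.7504) = 0.9505
  → value = 0.9505
Under standard min/max:
  ¬A2 = 1 − 0.86 = 0.14
  ¬A2 ∨ A1 = max(a, b) on (0.14, 0.52) = 0.52
  (¬A2 ∨ A1) ∨ A1 = max(a, b) on (0.52, 0.52) = 0.52
  ¬A1 = 1 − 0.52 = 0.48
  A1 ∨ ¬A1 = max(a, b) on (0.52, 0.48) = 0.52
  ((¬A2 ∨ A1) ∨ A1) ∨ (A1 ∨ ¬A1) = max(a, b) on (0.52, 0.52) = 0.52
  → value = 0.5200
|0.9505 − 0.5200| = 0.431

0.431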